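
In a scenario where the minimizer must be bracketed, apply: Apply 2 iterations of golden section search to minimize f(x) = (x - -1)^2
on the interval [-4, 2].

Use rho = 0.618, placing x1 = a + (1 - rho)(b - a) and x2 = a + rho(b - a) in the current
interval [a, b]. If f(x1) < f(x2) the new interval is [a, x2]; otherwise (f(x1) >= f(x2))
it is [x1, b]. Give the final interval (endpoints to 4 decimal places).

Golden section search for min of f(x) = (x - -1)^2 on [-4, 2].
Each step: x1 = a + (1 - rho)(b - a), x2 = a + rho(b - a); if f(x1) < f(x2) keep [a, x2], otherwise keep [x1, b].
Step 1: [-4.0000, 2.0000], x1=-1.7080 (f=0.5013), x2=-0.2920 (f=0.5013); f(x1) = f(x2) (tie, not '<') => keep [-1.7080, 2.0000]
Step 2: [-1.7080, 2.0000], x1=-0.2915 (f=0.5019), x2=0.5835 (f=2.5076); f(x1) < f(x2) => keep [-1.7080, 0.5835]
Final interval: [-1.7080, 0.5835]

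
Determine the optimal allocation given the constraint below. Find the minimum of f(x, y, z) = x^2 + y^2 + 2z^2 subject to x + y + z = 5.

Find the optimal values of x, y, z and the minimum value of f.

Using Lagrange multipliers on f = x^2 + y^2 + 2z^2 with constraint x + y + z = 5:
Conditions: 2*1*x = lambda, 2*1*y = lambda, 2*2*z = lambda
So x = lambda/2, y = lambda/2, z = lambda/4
Substituting into constraint: lambda * (5/4) = 5
lambda = 4
x = 2, y = 2, z = 1
Minimum value = 10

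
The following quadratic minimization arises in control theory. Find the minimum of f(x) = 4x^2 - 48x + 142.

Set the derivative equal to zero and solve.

f(x) = 4x^2 - 48x + 142
f'(x) = 8x + (-48) = 0
x = 48/8 = 6
f(6) = -2
Since f''(x) = 8 > 0, this is a minimum.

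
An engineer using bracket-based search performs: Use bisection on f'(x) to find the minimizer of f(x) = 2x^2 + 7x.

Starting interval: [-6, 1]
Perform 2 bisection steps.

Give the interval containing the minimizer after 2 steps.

Finding critical point of f(x) = 2x^2 + 7x using bisection on f'(x) = 4x + 7.
f'(x) = 0 when x = -7/4.
Starting interval: [-6, 1]
Step 1: mid = -5/2, f'(mid) = -3, new interval = [-5/2, 1]
Step 2: mid = -3/4, f'(mid) = 4, new interval = [-5/2, -3/4]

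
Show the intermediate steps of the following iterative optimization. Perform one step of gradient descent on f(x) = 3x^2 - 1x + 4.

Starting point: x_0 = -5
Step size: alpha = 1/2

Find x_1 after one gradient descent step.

f(x) = 3x^2 - 1x + 4
f'(x) = 6x - 1
f'(-5) = 6*-5 + (-1) = -31
x_1 = x_0 - alpha * f'(x_0) = -5 - 1/2 * -31 = 21/2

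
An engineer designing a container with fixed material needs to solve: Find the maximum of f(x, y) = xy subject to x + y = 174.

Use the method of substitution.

Substitute y = 174 - x into f(x,y) = xy:
g(x) = x(174 - x) = 174x - x^2
g'(x) = 174 - 2x = 0  =>  x = 87
y = 174 - 87 = 87
Maximum value = 87 * 87 = 7569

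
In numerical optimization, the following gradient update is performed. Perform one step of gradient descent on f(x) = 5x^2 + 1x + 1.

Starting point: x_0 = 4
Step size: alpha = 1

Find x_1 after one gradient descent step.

f(x) = 5x^2 + 1x + 1
f'(x) = 10x + 1
f'(4) = 10*4 + (1) = 41
x_1 = x_0 - alpha * f'(x_0) = 4 - 1 * 41 = -37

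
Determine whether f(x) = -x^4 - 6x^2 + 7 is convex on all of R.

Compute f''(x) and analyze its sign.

f(x) = -x^4 - 6x^2 + 7
f'(x) = -4x^3 + -12x
f''(x) = -12x^2 + -12
f''(x) = -12x^2 + -12 <= -12 < 0 for all x
Therefore, f is concave on R.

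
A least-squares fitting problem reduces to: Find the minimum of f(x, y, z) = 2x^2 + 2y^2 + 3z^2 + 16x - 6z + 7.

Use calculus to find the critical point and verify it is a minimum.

f(x,y,z) = 2x^2 + 2y^2 + 3z^2 + 16x - 6z + 7
df/dx = 4x + (16) = 0 => x = -4
df/dy = 4y + (0) = 0 => y = 0
df/dz = 6z + (-6) = 0 => z = 1
f(-4,0,1) = 2*(-4)^2 + 2*(0)^2 + 3*(1)^2 + 16*(-4) + -6*(1) + 7 = -28
Hessian is diagonal with entries 4, 4, 6 > 0, confirmed minimum.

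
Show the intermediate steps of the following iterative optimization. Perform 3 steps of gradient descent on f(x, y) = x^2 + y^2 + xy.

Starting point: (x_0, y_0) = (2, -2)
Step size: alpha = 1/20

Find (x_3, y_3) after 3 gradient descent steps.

f(x,y) = x^2 + y^2 + xy
grad_x = 2x + 1y, grad_y = 2y + 1x
Step 1: grad = (2, -2), (19/10, -19/10)
Step 2: grad = (19/10, -19/10), (361/200, -361/200)
Step 3: grad = (361/200, -361/200), (6859/4000, -6859/4000)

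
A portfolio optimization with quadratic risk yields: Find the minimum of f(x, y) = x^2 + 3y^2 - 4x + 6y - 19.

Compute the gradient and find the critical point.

f(x,y) = x^2 + 3y^2 - 4x + 6y - 19
df/dx = 2x + (-4) = 0  =>  x = 2
df/dy = 6y + (6) = 0  =>  y = -1
f(2, -1) = 1*(2)^2 + 3*(-1)^2 + -4*(2) + 6*(-1) + -19 = -26
Hessian is diagonal with entries 2, 6 > 0, so this is a minimum.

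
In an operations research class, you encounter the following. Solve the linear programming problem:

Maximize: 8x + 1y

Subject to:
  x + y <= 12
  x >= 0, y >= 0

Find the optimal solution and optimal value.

The feasible region has vertices at [(0, 0), (12, 0), (0, 12)].
Checking objective 8x + 1y at each vertex:
  (0, 0): 8*0 + 1*0 = 0
  (12, 0): 8*12 + 1*0 = 96
  (0, 12): 8*0 + 1*12 = 12
Maximum is 96 at (12, 0).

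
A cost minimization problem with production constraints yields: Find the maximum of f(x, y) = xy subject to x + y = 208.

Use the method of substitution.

Substitute y = 208 - x into f(x,y) = xy:
g(x) = x(208 - x) = 208x - x^2
g'(x) = 208 - 2x = 0  =>  x = 104
y = 208 - 104 = 104
Maximum value = 104 * 104 = 10816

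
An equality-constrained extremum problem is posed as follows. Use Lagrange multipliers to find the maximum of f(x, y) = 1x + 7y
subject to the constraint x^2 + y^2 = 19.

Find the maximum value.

Set up Lagrange conditions: grad f = lambda * grad g
  1 = 2*lambda*x
  7 = 2*lambda*y
From these: x/y = 1/7, so x = 1t, y = 7t for some t.
Substitute into constraint: (1t)^2 + (7t)^2 = 19
  t^2 * 50 = 19
  t = sqrt(19/50)
Maximum = 1*x + 7*y = (1^2 + 7^2)*t = 50 * sqrt(19/50) = sqrt(950)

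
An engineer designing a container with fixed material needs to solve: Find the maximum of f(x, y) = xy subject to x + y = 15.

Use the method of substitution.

Substitute y = 15 - x into f(x,y) = xy:
g(x) = x(15 - x) = 15x - x^2
g'(x) = 15 - 2x = 0  =>  x = 15/2
y = 15 - 15/2 = 15/2
Maximum value = (15/2) * (15/2) = 225/4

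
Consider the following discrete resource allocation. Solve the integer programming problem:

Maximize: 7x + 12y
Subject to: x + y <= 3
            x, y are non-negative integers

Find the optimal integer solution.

Objective: 7x + 12y, constraint: x + y <= 3
Coefficient of y is 12 > coefficient of x is 7, so allocate the entire budget to y.
Optimal: x = 0, y = 3, value = 36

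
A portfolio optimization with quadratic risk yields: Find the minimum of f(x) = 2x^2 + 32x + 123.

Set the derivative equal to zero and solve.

f(x) = 2x^2 + 32x + 123
f'(x) = 4x + (32) = 0
x = -32/4 = -8
f(-8) = -5
Since f''(x) = 4 > 0, this is a minimum.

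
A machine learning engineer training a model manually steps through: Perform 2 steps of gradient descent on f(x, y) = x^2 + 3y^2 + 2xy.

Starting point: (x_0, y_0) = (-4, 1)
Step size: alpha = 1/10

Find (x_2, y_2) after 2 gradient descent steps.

f(x,y) = x^2 + 3y^2 + 2xy
grad_x = 2x + 2y, grad_y = 6y + 2x
Step 1: grad = (-6, -2), (-17/5, 6/5)
Step 2: grad = (-22/5, 2/5), (-74/25, 29/25)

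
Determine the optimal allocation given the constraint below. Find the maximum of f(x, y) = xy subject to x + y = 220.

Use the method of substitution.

Substitute y = 220 - x into f(x,y) = xy:
g(x) = x(220 - x) = 220x - x^2
g'(x) = 220 - 2x = 0  =>  x = 110
y = 220 - 110 = 110
Maximum value = 110 * 110 = 12100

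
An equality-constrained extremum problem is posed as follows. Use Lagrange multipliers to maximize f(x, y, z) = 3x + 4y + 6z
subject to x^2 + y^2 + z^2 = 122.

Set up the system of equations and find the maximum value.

Lagrange conditions: 3 = 2*lambda*x, 4 = 2*lambda*y, 6 = 2*lambda*z
So x:3 = y:4 = z:6, i.e. x = 3t, y = 4t, z = 6t
Constraint: t^2*(3^2 + 4^2 + 6^2) = 122
  t^2 * 61 = 122  =>  t = sqrt(2)
Maximum = 3*3t + 4*4t + 6*6t = 61*sqrt(2) = sqrt(7442)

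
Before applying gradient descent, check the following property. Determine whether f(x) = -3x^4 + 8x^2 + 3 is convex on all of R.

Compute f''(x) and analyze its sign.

f(x) = -3x^4 + 8x^2 + 3
f'(x) = -12x^3 + 16x
f''(x) = -36x^2 + 16
f''(x) = -36x^2 + 16 -> -inf as |x| -> inf
Therefore, f is not globally convex on R.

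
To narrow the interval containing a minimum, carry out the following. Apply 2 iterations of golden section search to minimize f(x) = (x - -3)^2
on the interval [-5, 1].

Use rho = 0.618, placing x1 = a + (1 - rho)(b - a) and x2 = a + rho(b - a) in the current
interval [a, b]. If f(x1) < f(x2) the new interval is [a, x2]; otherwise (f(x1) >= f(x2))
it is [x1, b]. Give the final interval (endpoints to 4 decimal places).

Golden section search for min of f(x) = (x - -3)^2 on [-5, 1].
Each step: x1 = a + (1 - rho)(b - a), x2 = a + rho(b - a); if f(x1) < f(x2) keep [a, x2], otherwise keep [x1, b].
Step 1: [-5.0000, 1.0000], x1=-2.7080 (f=0.0853), x2=-1.2920 (f=2.9173); f(x1) < f(x2) => keep [-5.0000, -1.2920]
Step 2: [-5.0000, -1.2920], x1=-3.5835 (f=0.3405), x2=-2.7085 (f=0.0850); f(x1) > f(x2) => keep [-3.5835, -1.2920]
Final interval: [-3.5835, -1.2920]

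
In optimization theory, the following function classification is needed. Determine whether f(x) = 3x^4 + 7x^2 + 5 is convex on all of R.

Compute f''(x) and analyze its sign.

f(x) = 3x^4 + 7x^2 + 5
f'(x) = 12x^3 + 14x
f''(x) = 36x^2 + 14
f''(x) = 36x^2 + 14 >= 14 > 0 for all x
Therefore, f is convex on R.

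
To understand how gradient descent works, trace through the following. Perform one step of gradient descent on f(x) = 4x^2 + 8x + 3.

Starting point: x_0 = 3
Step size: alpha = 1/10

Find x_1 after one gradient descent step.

f(x) = 4x^2 + 8x + 3
f'(x) = 8x + 8
f'(3) = 8*3 + (8) = 32
x_1 = x_0 - alpha * f'(x_0) = 3 - 1/10 * 32 = -1/5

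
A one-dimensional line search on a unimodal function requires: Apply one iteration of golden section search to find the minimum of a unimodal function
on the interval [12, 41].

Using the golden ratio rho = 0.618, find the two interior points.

Golden section search on [12, 41].
Golden ratio rho = 0.618 (approx).
Interior points:
  x_1 = 12 + (1-0.618)*29 = 23.0780
  x_2 = 12 + 0.618*29 = 29.9220
Compare f(x_1) and f(x_2) to determine which subinterval to keep.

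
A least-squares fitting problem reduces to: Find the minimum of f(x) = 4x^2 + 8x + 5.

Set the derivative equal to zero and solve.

f(x) = 4x^2 + 8x + 5
f'(x) = 8x + (8) = 0
x = -8/8 = -1
f(-1) = 1
Since f''(x) = 8 > 0, this is a minimum.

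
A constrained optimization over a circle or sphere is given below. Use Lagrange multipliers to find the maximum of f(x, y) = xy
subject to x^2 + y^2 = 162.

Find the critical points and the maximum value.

Lagrange conditions: y = 2*lambda*x and x = 2*lambda*y
If x = 0 then y = 0, violating the constraint, so x, y != 0.
Dividing: y/x = x/y => x^2 = y^2 => y = x or y = -x
Constraint: 2x^2 = 162 => x^2 = 81 => x = +/-9
Critical points: (9, 9), (-9, -9), (9, -9), (-9, 9)
  y = x:  xy = x^2 = 81  at (9, 9) and (-9, -9)
  y = -x: xy = -x^2 = -81 at (9, -9) and (-9, 9)
Maximum xy = 81 at (9, 9) and (-9, -9)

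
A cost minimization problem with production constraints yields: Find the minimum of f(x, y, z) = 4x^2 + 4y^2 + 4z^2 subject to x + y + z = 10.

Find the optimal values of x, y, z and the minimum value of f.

Using Lagrange multipliers on f = 4x^2 + 4y^2 + 4z^2 with constraint x + y + z = 10:
Conditions: 2*4*x = lambda, 2*4*y = lambda, 2*4*z = lambda
So x = lambda/8, y = lambda/8, z = lambda/8
Substituting into constraint: lambda * (3/8) = 10
lambda = 80/3
x = 10/3, y = 10/3, z = 10/3
Minimum value = 400/3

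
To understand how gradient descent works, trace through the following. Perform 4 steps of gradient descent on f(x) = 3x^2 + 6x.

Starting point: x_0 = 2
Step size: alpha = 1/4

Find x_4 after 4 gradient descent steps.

f(x) = 3x^2 + 6x, f'(x) = 6x + (6)
Step 1: f'(2) = 18, x_1 = 2 - 1/4 * 18 = -5/2
Step 2: f'(-5/2) = -9, x_2 = -5/2 - 1/4 * -9 = -1/4
Step 3: f'(-1/4) = 9/2, x_3 = -1/4 - 1/4 * 9/2 = -11/8
Step 4: f'(-11/8) = -9/4, x_4 = -11/8 - 1/4 * -9/4 = -13/16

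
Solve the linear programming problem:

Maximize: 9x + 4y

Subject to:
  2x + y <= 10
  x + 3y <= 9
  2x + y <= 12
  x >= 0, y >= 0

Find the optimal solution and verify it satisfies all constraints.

Feasible vertices: (0, 0), (0, 3), (21/5, 8/5), (5, 0)
Objective 9x + 4y at each vertex:
  (0, 0): 0
  (0, 3): 12
  (21/5, 8/5): 221/5
  (5, 0): 45
Maximum is 45 at (5, 0).
Verify constraints at (x, y) = (5, 0):
  2*5 + 1*0 = 10 <= 10 (active)
  1*5 + 3*0 = 5 <= 9
  2*5 + 1*0 = 10 <= 12
  x = 5 >= 0, y = 0 >= 0. All constraints satisfied.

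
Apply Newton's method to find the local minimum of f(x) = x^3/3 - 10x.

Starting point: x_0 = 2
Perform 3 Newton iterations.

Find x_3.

f(x) = x^3/3 - 10x
f'(x) = x^2 - 10, f''(x) = 2x
Newton update: x_{n+1} = x_n - (x_n^2 - 10)/(2*x_n)
Step 1: x_0 = 2, f'=-6, f''=4, x_1 = 7/2
Step 2: x_1 = 7/2, f'=9/4, f''=7, x_2 = 89/28
Step 3: x_2 = 89/28, f'=81/784, f''=89/14, x_3 = 15761/4984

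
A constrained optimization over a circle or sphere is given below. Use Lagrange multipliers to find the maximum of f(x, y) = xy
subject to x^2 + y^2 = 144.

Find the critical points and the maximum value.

Lagrange conditions: y = 2*lambda*x and x = 2*lambda*y
If x = 0 then y = 0, violating the constraint, so x, y != 0.
Dividing: y/x = x/y => x^2 = y^2 => y = x or y = -x
Constraint: 2x^2 = 144 => x^2 = 72 => x = +/-sqrt(72)
Critical points: (sqrt(72), sqrt(72)), (-sqrt(72), -sqrt(72)), (sqrt(72), -sqrt(72)), (-sqrt(72), sqrt(72))
  y = x:  xy = x^2 = 72  at (sqrt(72), sqrt(72)) and (-sqrt(72), -sqrt(72))
  y = -x: xy = -x^2 = -72 at (sqrt(72), -sqrt(72)) and (-sqrt(72), sqrt(72))
Maximum xy = 72 at (sqrt(72), sqrt(72)) and (-sqrt(72), -sqrt(72))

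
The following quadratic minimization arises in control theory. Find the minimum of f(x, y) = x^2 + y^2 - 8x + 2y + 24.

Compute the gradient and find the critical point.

f(x,y) = x^2 + y^2 - 8x + 2y + 24
df/dx = 2x + (-8) = 0  =>  x = 4
df/dy = 2y + (2) = 0  =>  y = -1
f(4, -1) = 1*(4)^2 + 1*(-1)^2 + -8*(4) + 2*(-1) + 24 = 7
Hessian is diagonal with entries 2, 2 > 0, so this is a minimum.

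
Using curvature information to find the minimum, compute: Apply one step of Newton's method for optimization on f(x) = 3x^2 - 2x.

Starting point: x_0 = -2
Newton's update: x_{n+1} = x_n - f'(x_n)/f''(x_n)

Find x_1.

f(x) = 3x^2 - 2x
f'(x) = 6x + (-2), f''(x) = 6
Newton step: x_1 = x_0 - f'(x_0)/f''(x_0)
f'(-2) = -14
x_1 = -2 - -14/6 = 1/3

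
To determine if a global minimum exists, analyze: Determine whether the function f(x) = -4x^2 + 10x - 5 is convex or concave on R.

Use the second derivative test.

f(x) = -4x^2 + 10x - 5
f'(x) = -8x + 10
f''(x) = -8
Since f''(x) = -8 < 0 for all x, f is concave on R.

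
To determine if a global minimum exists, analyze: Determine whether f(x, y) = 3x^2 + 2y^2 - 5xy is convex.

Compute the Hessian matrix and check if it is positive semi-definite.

f(x,y) = 3x^2 + 2y^2 - 5xy
Hessian H = [[6, -5], [-5, 4]]
trace(H) = 10, det(H) = -1
Eigenvalues: (10 +/- sqrt(104)) / 2 = 10.1, -0.09902
Since not both eigenvalues positive, f is neither convex nor concave.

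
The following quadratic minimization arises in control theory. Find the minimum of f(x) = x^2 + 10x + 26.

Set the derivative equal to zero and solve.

f(x) = x^2 + 10x + 26
f'(x) = 2x + (10) = 0
x = -10/2 = -5
f(-5) = 1
Since f''(x) = 2 > 0, this is a minimum.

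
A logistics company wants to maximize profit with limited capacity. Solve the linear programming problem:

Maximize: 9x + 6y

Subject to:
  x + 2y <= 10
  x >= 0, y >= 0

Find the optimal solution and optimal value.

The feasible region has vertices at [(0, 0), (10, 0), (0, 5)].
Checking objective 9x + 6y at each vertex:
  (0, 0): 9*0 + 6*0 = 0
  (10, 0): 9*10 + 6*0 = 90
  (0, 5): 9*0 + 6*5 = 30
Maximum is 90 at (10, 0).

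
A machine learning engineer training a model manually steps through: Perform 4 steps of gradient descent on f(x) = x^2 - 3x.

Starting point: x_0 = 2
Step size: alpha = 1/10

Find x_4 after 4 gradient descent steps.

f(x) = x^2 - 3x, f'(x) = 2x + (-3)
Step 1: f'(2) = 1, x_1 = 2 - 1/10 * 1 = 19/10
Step 2: f'(19/10) = 4/5, x_2 = 19/10 - 1/10 * 4/5 = 91/50
Step 3: f'(91/50) = 16/25, x_3 = 91/50 - 1/10 * 16/25 = 439/250
Step 4: f'(439/250) = 64/125, x_4 = 439/250 - 1/10 * 64/125 = 2131/1250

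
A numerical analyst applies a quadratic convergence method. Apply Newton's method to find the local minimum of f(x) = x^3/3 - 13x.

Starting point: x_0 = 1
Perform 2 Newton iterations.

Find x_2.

f(x) = x^3/3 - 13x
f'(x) = x^2 - 13, f''(x) = 2x
Newton update: x_{n+1} = x_n - (x_n^2 - 13)/(2*x_n)
Step 1: x_0 = 1, f'=-12, f''=2, x_1 = 7
Step 2: x_1 = 7, f'=36, f''=14, x_2 = 31/7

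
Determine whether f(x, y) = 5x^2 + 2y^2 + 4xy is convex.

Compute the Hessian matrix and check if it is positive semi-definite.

f(x,y) = 5x^2 + 2y^2 + 4xy
Hessian H = [[10, 4], [4, 4]]
trace(H) = 14, det(H) = 24
Eigenvalues: (14 +/- sqrt(100)) / 2 = 12, 2
Since both eigenvalues > 0, f is convex.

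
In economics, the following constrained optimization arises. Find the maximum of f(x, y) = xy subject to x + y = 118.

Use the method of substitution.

Substitute y = 118 - x into f(x,y) = xy:
g(x) = x(118 - x) = 118x - x^2
g'(x) = 118 - 2x = 0  =>  x = 59
y = 118 - 59 = 59
Maximum value = 59 * 59 = 3481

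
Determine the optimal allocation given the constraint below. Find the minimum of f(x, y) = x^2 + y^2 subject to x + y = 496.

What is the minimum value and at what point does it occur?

Substitute y = 496 - x into f(x,y) = x^2 + y^2:
g(x) = x^2 + (496 - x)^2 = 2x^2 - 992x + 246016
g'(x) = 4x - 992 = 0  =>  x = 248
y = 496 - 248 = 248
Minimum value = 248^2 + 248^2 = 123008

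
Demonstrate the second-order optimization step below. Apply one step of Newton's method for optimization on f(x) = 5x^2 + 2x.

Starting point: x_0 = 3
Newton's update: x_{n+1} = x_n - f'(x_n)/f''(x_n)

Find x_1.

f(x) = 5x^2 + 2x
f'(x) = 10x + (2), f''(x) = 10
Newton step: x_1 = x_0 - f'(x_0)/f''(x_0)
f'(3) = 32
x_1 = 3 - 32/10 = -1/5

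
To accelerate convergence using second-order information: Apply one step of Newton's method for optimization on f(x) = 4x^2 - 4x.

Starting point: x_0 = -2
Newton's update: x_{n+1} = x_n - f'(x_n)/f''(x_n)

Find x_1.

f(x) = 4x^2 - 4x
f'(x) = 8x + (-4), f''(x) = 8
Newton step: x_1 = x_0 - f'(x_0)/f''(x_0)
f'(-2) = -20
x_1 = -2 - -20/8 = 1/2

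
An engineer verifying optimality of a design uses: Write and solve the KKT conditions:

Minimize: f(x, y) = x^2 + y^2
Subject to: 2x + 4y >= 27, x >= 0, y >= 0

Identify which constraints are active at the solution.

KKT conditions for min x^2 + y^2 s.t. 2x + 4y >= 27, x >= 0, y >= 0:
Stationarity: 2x = mu*2 + mu_x, 2y = mu*4 + mu_y, with mu, mu_x, mu_y >= 0
Complementary slackness: mu*(2x + 4y - 27) = 0, mu_x*x = 0, mu_y*y = 0
(0, 0) is infeasible (2*0 + 4*0 < 27), so if mu = 0 stationarity would force x = mu_x/2 >= 0, y = mu_y/2 >= 0 with mu_x*x = mu_y*y = 0, i.e. x = y = 0: contradiction. Hence mu > 0 and 2x + 4y = 27 is active.
Try x > 0, y > 0 (so mu_x = mu_y = 0): x = 2*mu/2, y = 4*mu/2
Substitute: 2*(2*mu/2) + 4*(4*mu/2) = 27
  mu*20/2 = 27 => mu = 27/10
x* = 27/10 > 0, y* = 27/5 > 0, consistent with mu_x = mu_y = 0.
f is convex and the constraints are linear, so this KKT point is the global minimum.
f* = 729/20
Active constraints: 2x + 4y >= 27 (holds with equality, mu = 27/10 > 0); x >= 0 and y >= 0 are inactive (mu_x = mu_y = 0).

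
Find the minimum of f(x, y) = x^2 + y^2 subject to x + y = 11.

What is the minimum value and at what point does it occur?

Substitute y = 11 - x into f(x,y) = x^2 + y^2:
g(x) = x^2 + (11 - x)^2 = 2x^2 - 22x + 121
g'(x) = 4x - 22 = 0  =>  x = 11/2
y = 11 - 11/2 = 11/2
Minimum value = (11/2)^2 + (11/2)^2 = 121/2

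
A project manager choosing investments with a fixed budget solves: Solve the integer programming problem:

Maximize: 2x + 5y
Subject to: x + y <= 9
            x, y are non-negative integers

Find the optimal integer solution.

Objective: 2x + 5y, constraint: x + y <= 9
Coefficient of y is 5 > coefficient of x is 2, so allocate the entire budget to y.
Optimal: x = 0, y = 9, value = 45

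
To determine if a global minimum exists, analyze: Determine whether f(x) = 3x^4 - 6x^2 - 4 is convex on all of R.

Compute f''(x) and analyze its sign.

f(x) = 3x^4 - 6x^2 - 4
f'(x) = 12x^3 + -12x
f''(x) = 36x^2 + -12
f''(0) = -12 < 0, so not convex near x = 0
Therefore, f is not globally convex on R.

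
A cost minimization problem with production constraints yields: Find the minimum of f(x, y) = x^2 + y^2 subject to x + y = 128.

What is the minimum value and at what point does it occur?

Substitute y = 128 - x into f(x,y) = x^2 + y^2:
g(x) = x^2 + (128 - x)^2 = 2x^2 - 256x + 16384
g'(x) = 4x - 256 = 0  =>  x = 64
y = 128 - 64 = 64
Minimum value = 64^2 + 64^2 = 8192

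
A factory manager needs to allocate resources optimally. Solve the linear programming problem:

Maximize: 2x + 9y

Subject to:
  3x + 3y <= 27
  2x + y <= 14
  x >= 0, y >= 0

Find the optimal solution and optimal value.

Feasible vertices: (0, 0), (0, 9), (5, 4), (7, 0)
Objective 2x + 9y at each:
  (0, 0): 0
  (0, 9): 81
  (5, 4): 46
  (7, 0): 14
Maximum is 81 at (0, 9).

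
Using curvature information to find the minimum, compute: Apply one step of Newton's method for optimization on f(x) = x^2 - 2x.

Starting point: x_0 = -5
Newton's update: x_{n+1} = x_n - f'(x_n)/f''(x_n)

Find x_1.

f(x) = x^2 - 2x
f'(x) = 2x + (-2), f''(x) = 2
Newton step: x_1 = x_0 - f'(x_0)/f''(x_0)
f'(-5) = -12
x_1 = -5 - -12/2 = 1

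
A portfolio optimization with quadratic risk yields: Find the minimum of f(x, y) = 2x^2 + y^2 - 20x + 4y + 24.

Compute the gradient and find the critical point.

f(x,y) = 2x^2 + y^2 - 20x + 4y + 24
df/dx = 4x + (-20) = 0  =>  x = 5
df/dy = 2y + (4) = 0  =>  y = -2
f(5, -2) = 2*(5)^2 + 1*(-2)^2 + -20*(5) + 4*(-2) + 24 = -30
Hessian is diagonal with entries 4, 2 > 0, so this is a minimum.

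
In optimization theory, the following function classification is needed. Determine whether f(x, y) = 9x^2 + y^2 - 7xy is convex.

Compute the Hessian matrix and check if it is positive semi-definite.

f(x,y) = 9x^2 + y^2 - 7xy
Hessian H = [[18, -7], [-7, 2]]
trace(H) = 20, det(H) = -13
Eigenvalues: (20 +/- sqrt(452)) / 2 = 20.63, -0.6301
Since not both eigenvalues positive, f is neither convex nor concave.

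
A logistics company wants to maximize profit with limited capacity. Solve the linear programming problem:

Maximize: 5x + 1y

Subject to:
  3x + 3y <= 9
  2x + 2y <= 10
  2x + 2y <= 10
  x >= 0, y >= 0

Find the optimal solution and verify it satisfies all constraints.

Feasible vertices: (0, 0), (0, 3), (3, 0)
Objective 5x + 1y at each vertex:
  (0, 0): 0
  (0, 3): 3
  (3, 0): 15
Maximum is 15 at (3, 0).
Verify constraints at (x, y) = (3, 0):
  3*3 + 3*0 = 9 <= 9 (active)
  2*3 + 2*0 = 6 <= 10
  2*3 + 2*0 = 6 <= 10
  x = 3 >= 0, y = 0 >= 0. All constraints satisfied.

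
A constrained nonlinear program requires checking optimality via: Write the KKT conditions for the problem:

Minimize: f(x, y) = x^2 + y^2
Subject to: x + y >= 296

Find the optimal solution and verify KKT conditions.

KKT conditions for min x^2 + y^2 s.t. x + y >= 296:
Stationarity: 2x = mu, 2y = mu
So x = y = mu/2.
Complementary slackness: mu*(x + y - 296) = 0
Primal feasibility: x + y >= 296; dual feasibility: mu >= 0
If mu = 0 then x = y = 0, but 0 + 0 < 296 is infeasible, so the constraint is active.
Constraint active: x + y = 2*(mu/2) = 296 => mu = 296
x = y = 148, f = 43808
Verify: stationarity 2*148 = 296 = mu; primal 148 + 148 = 296 >= 296; dual mu = 296 >= 0; complementary slackness 296*(296 - 296) = 0. All KKT conditions hold.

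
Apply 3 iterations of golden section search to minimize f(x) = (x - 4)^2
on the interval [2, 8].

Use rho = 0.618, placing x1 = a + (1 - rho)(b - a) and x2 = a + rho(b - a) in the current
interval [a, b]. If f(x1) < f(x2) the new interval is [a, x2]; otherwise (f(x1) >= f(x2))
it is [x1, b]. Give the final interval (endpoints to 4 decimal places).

Golden section search for min of f(x) = (x - 4)^2 on [2, 8].
Each step: x1 = a + (1 - rho)(b - a), x2 = a + rho(b - a); if f(x1) < f(x2) keep [a, x2], otherwise keep [x1, b].
Step 1: [2.0000, 8.0000], x1=4.2920 (f=0.0853), x2=5.7080 (f=2.9173); f(x1) < f(x2) => keep [2.0000, 5.7080]
Step 2: [2.0000, 5.7080], x1=3.4165 (f=0.3405), x2=4.2915 (f=0.0850); f(x1) > f(x2) => keep [3.4165, 5.7080]
Step 3: [3.4165, 5.7080], x1=4.2918 (f=0.0852), x2=4.8326 (f=0.6933); f(x1) < f(x2) => keep [3.4165, 4.8326]
Final interval: [3.4165, 4.8326]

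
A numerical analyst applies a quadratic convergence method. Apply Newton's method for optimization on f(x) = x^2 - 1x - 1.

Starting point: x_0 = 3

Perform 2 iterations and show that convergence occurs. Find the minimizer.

f(x) = x^2 - 1x - 1, f'(x) = 2x + (-1), f''(x) = 2
Step 1: f'(3) = 5, x_1 = 3 - 5/2 = 1/2
Step 2: f'(1/2) = 0, x_2 = 1/2 (converged)
Newton's method converges in 1 step for quadratics.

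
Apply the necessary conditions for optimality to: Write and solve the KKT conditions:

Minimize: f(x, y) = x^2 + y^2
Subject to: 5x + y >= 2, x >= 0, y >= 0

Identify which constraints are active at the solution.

KKT conditions for min x^2 + y^2 s.t. 5x + 1y >= 2, x >= 0, y >= 0:
Stationarity: 2x = mu*5 + mu_x, 2y = mu*1 + mu_y, with mu, mu_x, mu_y >= 0
Complementary slackness: mu*(5x + y - 2) = 0, mu_x*x = 0, mu_y*y = 0
(0, 0) is infeasible (5*0 + 1*0 < 2), so if mu = 0 stationarity would force x = mu_x/2 >= 0, y = mu_y/2 >= 0 with mu_x*x = mu_y*y = 0, i.e. x = y = 0: contradiction. Hence mu > 0 and 5x + y = 2 is active.
Try x > 0, y > 0 (so mu_x = mu_y = 0): x = 5*mu/2, y = 1*mu/2
Substitute: 5*(5*mu/2) + 1*(1*mu/2) = 2
  mu*26/2 = 2 => mu = 2/13
x* = 5/13 > 0, y* = 1/13 > 0, consistent with mu_x = mu_y = 0.
f is convex and the constraints are linear, so this KKT point is the global minimum.
f* = 2/13
Active constraints: 5x + y >= 2 (holds with equality, mu = 2/13 > 0); x >= 0 and y >= 0 are inactive (mu_x = mu_y = 0).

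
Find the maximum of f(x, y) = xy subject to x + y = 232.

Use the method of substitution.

Substitute y = 232 - x into f(x,y) = xy:
g(x) = x(232 - x) = 232x - x^2
g'(x) = 232 - 2x = 0  =>  x = 116
y = 232 - 116 = 116
Maximum value = 116 * 116 = 13456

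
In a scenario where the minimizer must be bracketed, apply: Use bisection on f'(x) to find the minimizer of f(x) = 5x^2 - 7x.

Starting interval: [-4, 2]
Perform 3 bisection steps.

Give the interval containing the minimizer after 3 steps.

Finding critical point of f(x) = 5x^2 - 7x using bisection on f'(x) = 10x + -7.
f'(x) = 0 when x = 7/10.
Starting interval: [-4, 2]
Step 1: mid = -1, f'(mid) = -17, new interval = [-1, 2]
Step 2: mid = 1/2, f'(mid) = -2, new interval = [1/2, 2]
Step 3: mid = 5/4, f'(mid) = 11/2, new interval = [1/2, 5/4]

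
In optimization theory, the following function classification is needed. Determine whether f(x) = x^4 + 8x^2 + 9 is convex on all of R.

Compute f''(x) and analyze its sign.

f(x) = x^4 + 8x^2 + 9
f'(x) = 4x^3 + 16x
f''(x) = 12x^2 + 16
f''(x) = 12x^2 + 16 >= 16 > 0 for all x
Therefore, f is convex on R.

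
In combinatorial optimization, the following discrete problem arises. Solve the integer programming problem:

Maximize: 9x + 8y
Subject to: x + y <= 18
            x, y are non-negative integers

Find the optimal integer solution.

Objective: 9x + 8y, constraint: x + y <= 18
Coefficient of x is 9 >= coefficient of y is 8, so allocate the entire budget to x.
Optimal: x = 18, y = 0, value = 162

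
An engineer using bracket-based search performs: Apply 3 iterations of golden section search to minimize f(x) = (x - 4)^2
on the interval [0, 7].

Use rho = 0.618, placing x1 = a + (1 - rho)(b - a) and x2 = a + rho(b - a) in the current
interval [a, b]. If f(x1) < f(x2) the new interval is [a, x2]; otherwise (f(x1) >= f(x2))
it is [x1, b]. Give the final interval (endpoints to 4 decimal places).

Golden section search for min of f(x) = (x - 4)^2 on [0, 7].
Each step: x1 = a + (1 - rho)(b - a), x2 = a + rho(b - a); if f(x1) < f(x2) keep [a, x2], otherwise keep [x1, b].
Step 1: [0.0000, 7.0000], x1=2.6740 (f=1.7583), x2=4.3260 (f=0.1063); f(x1) > f(x2) => keep [2.6740, 7.0000]
Step 2: [2.6740, 7.0000], x1=4.3265 (f=0.1066), x2=5.3475 (f=1.8157); f(x1) < f(x2) => keep [2.6740, 5.3475]
Step 3: [2.6740, 5.3475], x1=3.6953 (f=0.0929), x2=4.3262 (f=0.1064); f(x1) < f(x2) => keep [2.6740, 4.3262]
Final interval: [2.6740, 4.3262]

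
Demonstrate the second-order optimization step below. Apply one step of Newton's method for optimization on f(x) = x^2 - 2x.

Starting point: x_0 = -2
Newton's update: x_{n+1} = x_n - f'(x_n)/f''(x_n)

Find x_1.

f(x) = x^2 - 2x
f'(x) = 2x + (-2), f''(x) = 2
Newton step: x_1 = x_0 - f'(x_0)/f''(x_0)
f'(-2) = -6
x_1 = -2 - -6/2 = 1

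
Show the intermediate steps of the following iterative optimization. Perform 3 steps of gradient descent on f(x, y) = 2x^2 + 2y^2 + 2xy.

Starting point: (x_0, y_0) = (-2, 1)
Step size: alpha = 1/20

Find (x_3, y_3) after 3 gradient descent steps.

f(x,y) = 2x^2 + 2y^2 + 2xy
grad_x = 4x + 2y, grad_y = 4y + 2x
Step 1: grad = (-6, 0), (-17/10, 1)
Step 2: grad = (-24/5, 3/5), (-73/50, 97/100)
Step 3: grad = (-39/10, 24/25), (-253/200, 461/500)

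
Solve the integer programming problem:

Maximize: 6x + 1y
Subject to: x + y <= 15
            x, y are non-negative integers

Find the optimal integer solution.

Objective: 6x + 1y, constraint: x + y <= 15
Coefficient of x is 6 >= coefficient of y is 1, so allocate the entire budget to x.
Optimal: x = 15, y = 0, value = 90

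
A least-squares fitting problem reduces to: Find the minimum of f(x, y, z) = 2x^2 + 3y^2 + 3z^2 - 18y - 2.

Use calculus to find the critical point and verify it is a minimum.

f(x,y,z) = 2x^2 + 3y^2 + 3z^2 - 18y - 2
df/dx = 4x + (0) = 0 => x = 0
df/dy = 6y + (-18) = 0 => y = 3
df/dz = 6z + (0) = 0 => z = 0
f(0,3,0) = 2*(0)^2 + 3*(3)^2 + 3*(0)^2 + -18*(3) + -2 = -29
Hessian is diagonal with entries 4, 6, 6 > 0, confirmed minimum.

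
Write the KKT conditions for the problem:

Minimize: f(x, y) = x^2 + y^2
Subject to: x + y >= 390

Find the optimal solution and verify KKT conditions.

KKT conditions for min x^2 + y^2 s.t. x + y >= 390:
Stationarity: 2x = mu, 2y = mu
So x = y = mu/2.
Complementary slackness: mu*(x + y - 390) = 0
Primal feasibility: x + y >= 390; dual feasibility: mu >= 0
If mu = 0 then x = y = 0, but 0 + 0 < 390 is infeasible, so the constraint is active.
Constraint active: x + y = 2*(mu/2) = 390 => mu = 390
x = y = 195, f = 76050
Verify: stationarity 2*195 = 390 = mu; primal 195 + 195 = 390 >= 390; dual mu = 390 >= 0; complementary slackness 390*(390 - 390) = 0. All KKT conditions hold.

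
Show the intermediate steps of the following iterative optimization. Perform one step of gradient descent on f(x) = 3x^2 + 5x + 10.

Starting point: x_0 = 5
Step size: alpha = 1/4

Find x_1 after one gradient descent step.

f(x) = 3x^2 + 5x + 10
f'(x) = 6x + 5
f'(5) = 6*5 + (5) = 35
x_1 = x_0 - alpha * f'(x_0) = 5 - 1/4 * 35 = -15/4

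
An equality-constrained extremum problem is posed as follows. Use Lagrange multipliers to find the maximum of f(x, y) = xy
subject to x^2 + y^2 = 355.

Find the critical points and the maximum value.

Lagrange conditions: y = 2*lambda*x and x = 2*lambda*y
If x = 0 then y = 0, violating the constraint, so x, y != 0.
Dividing: y/x = x/y => x^2 = y^2 => y = x or y = -x
Constraint: 2x^2 = 355 => x^2 = 355/2 => x = +/-sqrt(355/2)
Critical points: (sqrt(355/2), sqrt(355/2)), (-sqrt(355/2), -sqrt(355/2)), (sqrt(355/2), -sqrt(355/2)), (-sqrt(355/2), sqrt(355/2))
  y = x:  xy = x^2 = 355/2  at (sqrt(355/2), sqrt(355/2)) and (-sqrt(355/2), -sqrt(355/2))
  y = -x: xy = -x^2 = -355/2 at (sqrt(355/2), -sqrt(355/2)) and (-sqrt(355/2), sqrt(355/2))
Maximum xy = 355/2 at (sqrt(355/2), sqrt(355/2)) and (-sqrt(355/2), -sqrt(355/2))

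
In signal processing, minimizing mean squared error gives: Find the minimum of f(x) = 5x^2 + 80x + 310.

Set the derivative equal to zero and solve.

f(x) = 5x^2 + 80x + 310
f'(x) = 10x + (80) = 0
x = -80/10 = -8
f(-8) = -10
Since f''(x) = 10 > 0, this is a minimum.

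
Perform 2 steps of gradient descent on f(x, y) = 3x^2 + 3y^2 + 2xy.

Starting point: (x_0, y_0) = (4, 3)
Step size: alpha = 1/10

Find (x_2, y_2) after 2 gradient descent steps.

f(x,y) = 3x^2 + 3y^2 + 2xy
grad_x = 6x + 2y, grad_y = 6y + 2x
Step 1: grad = (30, 26), (1, 2/5)
Step 2: grad = (34/5, 22/5), (8/25, -1/25)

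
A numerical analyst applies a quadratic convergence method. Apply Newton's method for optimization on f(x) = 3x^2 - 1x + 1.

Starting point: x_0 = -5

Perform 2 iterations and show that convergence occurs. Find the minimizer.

f(x) = 3x^2 - 1x + 1, f'(x) = 6x + (-1), f''(x) = 6
Step 1: f'(-5) = -31, x_1 = -5 - -31/6 = 1/6
Step 2: f'(1/6) = 0, x_2 = 1/6 (converged)
Newton's method converges in 1 step for quadratics.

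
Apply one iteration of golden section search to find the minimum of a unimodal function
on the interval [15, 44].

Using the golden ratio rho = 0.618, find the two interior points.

Golden section search on [15, 44].
Golden ratio rho = 0.618 (approx).
Interior points:
  x_1 = 15 + (1-0.618)*29 = 26.0780
  x_2 = 15 + 0.618*29 = 32.9220
Compare f(x_1) and f(x_2) to determine which subinterval to keep.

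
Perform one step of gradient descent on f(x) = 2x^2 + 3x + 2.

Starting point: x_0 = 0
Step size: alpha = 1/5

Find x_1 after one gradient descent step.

f(x) = 2x^2 + 3x + 2
f'(x) = 4x + 3
f'(0) = 4*0 + (3) = 3
x_1 = x_0 - alpha * f'(x_0) = 0 - 1/5 * 3 = -3/5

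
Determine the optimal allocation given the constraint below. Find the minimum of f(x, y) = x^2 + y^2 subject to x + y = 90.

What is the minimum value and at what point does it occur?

Substitute y = 90 - x into f(x,y) = x^2 + y^2:
g(x) = x^2 + (90 - x)^2 = 2x^2 - 180x + 8100
g'(x) = 4x - 180 = 0  =>  x = 45
y = 90 - 45 = 45
Minimum value = 45^2 + 45^2 = 4050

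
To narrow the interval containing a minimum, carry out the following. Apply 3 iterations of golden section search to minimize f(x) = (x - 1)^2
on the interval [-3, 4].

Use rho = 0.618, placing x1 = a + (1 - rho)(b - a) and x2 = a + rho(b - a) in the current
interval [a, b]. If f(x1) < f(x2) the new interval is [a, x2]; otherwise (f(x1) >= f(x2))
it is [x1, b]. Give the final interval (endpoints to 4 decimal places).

Golden section search for min of f(x) = (x - 1)^2 on [-3, 4].
Each step: x1 = a + (1 - rho)(b - a), x2 = a + rho(b - a); if f(x1) < f(x2) keep [a, x2], otherwise keep [x1, b].
Step 1: [-3.0000, 4.0000], x1=-0.3260 (f=1.7583), x2=1.3260 (f=0.1063); f(x1) > f(x2) => keep [-0.3260, 4.0000]
Step 2: [-0.3260, 4.0000], x1=1.3265 (f=0.1066), x2=2.3475 (f=1.8157); f(x1) < f(x2) => keep [-0.3260, 2.3475]
Step 3: [-0.3260, 2.3475], x1=0.6953 (f=0.0929), x2=1.3262 (f=0.1064); f(x1) < f(x2) => keep [-0.3260, 1.3262]
Final interval: [-0.3260, 1.3262]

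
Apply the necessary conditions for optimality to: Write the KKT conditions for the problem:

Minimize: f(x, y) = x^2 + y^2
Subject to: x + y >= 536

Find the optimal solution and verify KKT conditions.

KKT conditions for min x^2 + y^2 s.t. x + y >= 536:
Stationarity: 2x = mu, 2y = mu
So x = y = mu/2.
Complementary slackness: mu*(x + y - 536) = 0
Primal feasibility: x + y >= 536; dual feasibility: mu >= 0
If mu = 0 then x = y = 0, but 0 + 0 < 536 is infeasible, so the constraint is active.
Constraint active: x + y = 2*(mu/2) = 536 => mu = 536
x = y = 268, f = 143648
Verify: stationarity 2*268 = 536 = mu; primal 268 + 268 = 536 >= 536; dual mu = 536 >= 0; complementary slackness 536*(536 - 536) = 0. All KKT conditions hold.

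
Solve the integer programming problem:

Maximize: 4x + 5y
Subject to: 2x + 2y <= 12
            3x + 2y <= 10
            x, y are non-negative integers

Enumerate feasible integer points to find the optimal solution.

Constraint 1: 2x + 2y <= 12
Constraint 2: 3x + 2y <= 10
Feasible x range (need y >= 0): 0 <= x <= min(12/2, 10/3) => x in {0, ..., 3}.
Enumerate feasible integer points row by row (the coefficient of y is 5 > 0, so for each x the largest feasible y gives the best value):
  x = 0: y <= min((12 - 2*0)/2, (10 - 3*0)/2) => y in {0, ..., 5}; best 4*0 + 5*5 = 25
  x = 1: y <= min((12 - 2*1)/2, (10 - 3*1)/2) => y in {0, ..., 3}; best 4*1 + 5*3 = 19
  x = 2: y <= min((12 - 2*2)/2, (10 - 3*2)/2) => y in {0, ..., 2}; best 4*2 + 5*2 = 18
  x = 3: y <= min((12 - 2*3)/2, (10 - 3*3)/2) => y in {0}; best 4*3 + 5*0 = 12
The maximum 4x + 5y = 25 is achieved at x = 0, y = 5.
Check: 2*0 + 2*5 = 10 <= 12 and 3*0 + 2*5 = 10 <= 10.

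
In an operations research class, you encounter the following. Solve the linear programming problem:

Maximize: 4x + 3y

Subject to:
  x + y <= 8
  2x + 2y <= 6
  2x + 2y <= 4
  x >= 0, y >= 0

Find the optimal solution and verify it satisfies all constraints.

Feasible vertices: (0, 0), (0, 2), (2, 0)
Objective 4x + 3y at each vertex:
  (0, 0): 0
  (0, 2): 6
  (2, 0): 8
Maximum is 8 at (2, 0).
Verify constraints at (x, y) = (2, 0):
  1*2 + 1*0 = 2 <= 8
  2*2 + 2*0 = 4 <= 6
  2*2 + 2*0 = 4 <= 4 (active)
  x = 2 >= 0, y = 0 >= 0. All constraints satisfied.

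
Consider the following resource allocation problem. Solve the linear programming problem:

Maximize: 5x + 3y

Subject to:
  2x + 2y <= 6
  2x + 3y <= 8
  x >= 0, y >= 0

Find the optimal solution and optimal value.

Feasible vertices: (0, 0), (0, 8/3), (1, 2), (3, 0)
Objective 5x + 3y at each:
  (0, 0): 0
  (0, 8/3): 8
  (1, 2): 11
  (3, 0): 15
Maximum is 15 at (3, 0).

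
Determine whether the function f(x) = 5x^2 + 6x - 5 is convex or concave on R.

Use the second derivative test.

f(x) = 5x^2 + 6x - 5
f'(x) = 10x + 6
f''(x) = 10
Since f''(x) = 10 > 0 for all x, f is convex on R.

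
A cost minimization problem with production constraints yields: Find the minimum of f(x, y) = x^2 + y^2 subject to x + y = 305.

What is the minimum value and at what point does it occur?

Substitute y = 305 - x into f(x,y) = x^2 + y^2:
g(x) = x^2 + (305 - x)^2 = 2x^2 - 610x + 93025
g'(x) = 4x - 610 = 0  =>  x = 305/2
y = 305 - 305/2 = 305/2
Minimum value = (305/2)^2 + (305/2)^2 = 93025/2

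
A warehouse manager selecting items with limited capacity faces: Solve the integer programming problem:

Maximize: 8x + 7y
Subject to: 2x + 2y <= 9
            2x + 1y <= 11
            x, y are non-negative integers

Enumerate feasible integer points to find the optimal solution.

Constraint 1: 2x + 2y <= 9
Constraint 2: 2x + 1y <= 11
Feasible x range (need y >= 0): 0 <= x <= min(9/2, 11/2) => x in {0, ..., 4}.
Enumerate feasible integer points row by row (the coefficient of y is 7 > 0, so for each x the largest feasible y gives the best value):
  x = 0: y <= min((9 - 2*0)/2, (11 - 2*0)/1) => y in {0, ..., 4}; best 8*0 + 7*4 = 28
  x = 1: y <= min((9 - 2*1)/2, (11 - 2*1)/1) => y in {0, ..., 3}; best 8*1 + 7*3 = 29
  x = 2: y <= min((9 - 2*2)/2, (11 - 2*2)/1) => y in {0, ..., 2}; best 8*2 + 7*2 = 30
  x = 3: y <= min((9 - 2*3)/2, (11 - 2*3)/1) => y in {0, ..., 1}; best 8*3 + 7*1 = 31
  x = 4: y <= min((9 - 2*4)/2, (11 - 2*4)/1) => y in {0}; best 8*4 + 7*0 = 32
The maximum 8x + 7y = 32 is achieved at x = 4, y = 0.
Check: 2*4 + 2*0 = 8 <= 9 and 2*4 + 1*0 = 8 <= 11.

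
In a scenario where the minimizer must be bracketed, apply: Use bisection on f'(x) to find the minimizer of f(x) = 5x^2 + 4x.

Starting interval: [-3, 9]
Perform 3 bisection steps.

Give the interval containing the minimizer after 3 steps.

Finding critical point of f(x) = 5x^2 + 4x using bisection on f'(x) = 10x + 4.
f'(x) = 0 when x = -2/5.
Starting interval: [-3, 9]
Step 1: mid = 3, f'(mid) = 34, new interval = [-3, 3]
Step 2: mid = 0, f'(mid) = 4, new interval = [-3, 0]
Step 3: mid = -3/2, f'(mid) = -11, new interval = [-3/2, 0]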